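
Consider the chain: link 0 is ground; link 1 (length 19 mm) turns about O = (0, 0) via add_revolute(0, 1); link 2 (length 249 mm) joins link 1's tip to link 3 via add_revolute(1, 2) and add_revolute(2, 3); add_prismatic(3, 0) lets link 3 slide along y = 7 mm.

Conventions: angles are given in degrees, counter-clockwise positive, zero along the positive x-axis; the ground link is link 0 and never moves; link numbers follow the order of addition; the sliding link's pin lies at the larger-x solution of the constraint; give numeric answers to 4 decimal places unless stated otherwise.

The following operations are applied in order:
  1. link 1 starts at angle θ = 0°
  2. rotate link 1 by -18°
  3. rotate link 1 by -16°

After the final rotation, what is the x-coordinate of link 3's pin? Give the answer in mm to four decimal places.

geometry: r = 19 mm, L = 249 mm, e = 7 mm; θ starts at 0°
rotate link 1 by -18°: θ ← 0° -18° = -18°
rotate link 1 by -16°: θ ← -18° -16° = -34°
crank pin P = (r cos θ, r sin θ) = (15.751714, -10.624665)
h = r sin θ − e = -10.624665 − 7 = -17.624665
x = r cos θ + √(L² − h²) = 15.751714 + 248.375464 = 264.127178

264.1272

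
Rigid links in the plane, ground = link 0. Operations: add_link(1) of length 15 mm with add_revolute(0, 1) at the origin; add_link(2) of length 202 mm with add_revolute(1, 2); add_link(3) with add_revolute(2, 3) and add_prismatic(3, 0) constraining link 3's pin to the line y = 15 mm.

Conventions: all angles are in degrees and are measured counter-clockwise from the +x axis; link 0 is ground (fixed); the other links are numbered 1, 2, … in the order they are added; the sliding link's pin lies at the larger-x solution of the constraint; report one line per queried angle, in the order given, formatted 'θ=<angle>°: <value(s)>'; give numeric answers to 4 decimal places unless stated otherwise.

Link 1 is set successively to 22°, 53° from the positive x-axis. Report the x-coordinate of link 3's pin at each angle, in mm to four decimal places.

geometry: r = 15 mm, L = 202 mm, e = 15 mm
θ=22°: crank pin P = (r cos θ, r sin θ) = (13.907758, 5.619099)
θ=22°: h = r sin θ − e = 5.619099 − 15 = -9.380901
θ=22°: x = r cos θ + √(L² − h²) = 13.907758 + 201.782057 = 215.689815
θ=53°: crank pin P = (r cos θ, r sin θ) = (9.027225, 11.979533)
θ=53°: h = r sin θ − e = 11.979533 − 15 = -3.020467
θ=53°: x = r cos θ + √(L² − h²) = 9.027225 + 201.977417 = 211.004642

θ=22°: 215.6898
θ=53°: 211.0046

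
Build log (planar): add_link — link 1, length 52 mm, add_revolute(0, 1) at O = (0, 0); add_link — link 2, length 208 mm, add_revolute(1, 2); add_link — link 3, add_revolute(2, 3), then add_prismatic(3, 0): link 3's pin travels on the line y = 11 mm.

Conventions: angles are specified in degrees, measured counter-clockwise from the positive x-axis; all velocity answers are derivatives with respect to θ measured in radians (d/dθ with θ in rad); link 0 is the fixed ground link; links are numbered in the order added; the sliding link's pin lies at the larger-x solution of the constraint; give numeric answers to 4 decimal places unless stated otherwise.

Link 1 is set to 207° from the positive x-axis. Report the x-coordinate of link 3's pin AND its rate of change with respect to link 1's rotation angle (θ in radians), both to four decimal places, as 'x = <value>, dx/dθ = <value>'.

geometry: r = 52 mm, L = 208 mm, e = 11 mm
crank pin P = (r cos θ, r sin θ) = (-46.332339, -23.607506)
h = r sin θ − e = -23.607506 − 11 = -34.607506
x = r cos θ + √(L² − h²) = -46.332339 + 205.100757 = 158.768418
dx/dθ = −r sin θ − h·r cos θ/√(L² − h²) (θ in radians; h = -34.607506) = 15.789657

x = 158.7684, dx/dθ = 15.7897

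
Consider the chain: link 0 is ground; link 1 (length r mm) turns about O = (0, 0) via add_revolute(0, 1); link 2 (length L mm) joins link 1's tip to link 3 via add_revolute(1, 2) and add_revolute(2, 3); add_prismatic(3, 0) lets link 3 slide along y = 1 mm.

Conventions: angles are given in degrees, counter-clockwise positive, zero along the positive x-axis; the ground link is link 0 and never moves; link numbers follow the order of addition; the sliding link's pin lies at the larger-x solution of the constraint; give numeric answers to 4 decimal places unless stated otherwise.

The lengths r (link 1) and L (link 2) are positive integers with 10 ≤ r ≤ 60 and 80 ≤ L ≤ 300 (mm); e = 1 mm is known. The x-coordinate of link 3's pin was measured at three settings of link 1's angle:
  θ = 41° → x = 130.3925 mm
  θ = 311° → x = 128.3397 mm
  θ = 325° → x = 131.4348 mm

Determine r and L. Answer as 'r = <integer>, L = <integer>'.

constraint per measurement: (x − r cos θ)² + (r sin θ − e)² = L²
subtracting the θ₁ and θ₂ equations cancels the r² and L² terms:
r = (x₁² − x₂²) / (2[(x₁cos θ₁ + e sin θ₁) − (x₂cos θ₂ + e sin θ₂)]) = 17.0006 → r = 17
L² = (x₁ − r cos θ₁)² + (r sin θ₁ − e)² = 13924.0101 → L = 118.0000 → L = 118
check at θ₃=325°: x = 131.4348 (printed 131.4348) ✓

r = 17, L = 118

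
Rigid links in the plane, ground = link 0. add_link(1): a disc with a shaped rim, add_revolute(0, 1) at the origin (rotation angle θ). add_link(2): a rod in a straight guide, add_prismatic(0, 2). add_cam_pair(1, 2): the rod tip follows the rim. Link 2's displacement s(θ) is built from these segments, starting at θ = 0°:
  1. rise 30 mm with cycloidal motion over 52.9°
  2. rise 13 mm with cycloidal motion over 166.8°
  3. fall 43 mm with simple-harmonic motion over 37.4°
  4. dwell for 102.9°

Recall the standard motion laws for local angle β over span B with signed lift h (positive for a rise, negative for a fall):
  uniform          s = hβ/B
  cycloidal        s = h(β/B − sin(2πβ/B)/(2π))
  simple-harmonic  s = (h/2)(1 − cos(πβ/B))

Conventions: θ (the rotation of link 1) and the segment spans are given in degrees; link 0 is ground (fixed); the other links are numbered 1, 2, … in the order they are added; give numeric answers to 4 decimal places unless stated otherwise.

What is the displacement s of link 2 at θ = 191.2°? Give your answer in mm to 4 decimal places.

segment 1 (0° to 52.9°, cycloidal, h = 30) is passed completely: s = 0.0000 + (30) = 30.0000
θ = 191.2° falls in segment 2 (52.9° to 219.7°, cycloidal, h = 13): β = 191.2 − 52.9 = 138.3°, B = 166.8°; Δs = 13·(0.8291 − sin(2π·0.8291)/(2π)) = 12.5972; s = 30.0000 + 12.5972 = 42.5972

42.5972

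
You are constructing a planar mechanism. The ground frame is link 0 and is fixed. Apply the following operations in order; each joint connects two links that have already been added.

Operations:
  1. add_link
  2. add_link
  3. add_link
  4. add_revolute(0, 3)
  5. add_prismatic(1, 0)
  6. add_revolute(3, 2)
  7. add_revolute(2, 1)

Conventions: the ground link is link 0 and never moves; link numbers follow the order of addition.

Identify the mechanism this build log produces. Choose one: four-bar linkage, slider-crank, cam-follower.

links: 4 (incl. ground); joints: 3 revolute, 1 prismatic, 0 higher (cam) pair, forming one closed loop
4 links, 3 revolutes + 1 prismatic in one loop → slider-crank

slider-crank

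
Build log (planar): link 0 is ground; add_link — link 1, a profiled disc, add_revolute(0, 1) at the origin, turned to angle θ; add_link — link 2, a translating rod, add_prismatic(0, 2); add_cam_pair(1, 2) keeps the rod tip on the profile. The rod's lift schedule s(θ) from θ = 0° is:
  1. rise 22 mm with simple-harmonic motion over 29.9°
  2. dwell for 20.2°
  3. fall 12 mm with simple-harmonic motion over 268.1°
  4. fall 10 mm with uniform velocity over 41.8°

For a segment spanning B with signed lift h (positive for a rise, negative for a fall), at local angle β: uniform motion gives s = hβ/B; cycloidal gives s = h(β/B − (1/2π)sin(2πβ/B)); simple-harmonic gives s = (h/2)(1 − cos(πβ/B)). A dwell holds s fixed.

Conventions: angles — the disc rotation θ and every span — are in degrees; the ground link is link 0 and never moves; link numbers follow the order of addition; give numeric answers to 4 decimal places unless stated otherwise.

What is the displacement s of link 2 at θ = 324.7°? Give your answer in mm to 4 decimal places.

seg 1 [0°–29.9°] simple-harmonic, h=22: full span → s += 22 → s = 22.0000
seg 2 [29.9°–50.1°] dwell: s stays 22.0000
seg 3 [50.1°–318.2°] simple-harmonic, h=-12: full span → s += -12 → s = 10.0000
seg 4 [318.2°–360°] uniform, h=-10: θ=324.7° here. β=6.5, B=41.8. -10·6.5/41.8 = -1.5550 → s = 8.4450

8.4450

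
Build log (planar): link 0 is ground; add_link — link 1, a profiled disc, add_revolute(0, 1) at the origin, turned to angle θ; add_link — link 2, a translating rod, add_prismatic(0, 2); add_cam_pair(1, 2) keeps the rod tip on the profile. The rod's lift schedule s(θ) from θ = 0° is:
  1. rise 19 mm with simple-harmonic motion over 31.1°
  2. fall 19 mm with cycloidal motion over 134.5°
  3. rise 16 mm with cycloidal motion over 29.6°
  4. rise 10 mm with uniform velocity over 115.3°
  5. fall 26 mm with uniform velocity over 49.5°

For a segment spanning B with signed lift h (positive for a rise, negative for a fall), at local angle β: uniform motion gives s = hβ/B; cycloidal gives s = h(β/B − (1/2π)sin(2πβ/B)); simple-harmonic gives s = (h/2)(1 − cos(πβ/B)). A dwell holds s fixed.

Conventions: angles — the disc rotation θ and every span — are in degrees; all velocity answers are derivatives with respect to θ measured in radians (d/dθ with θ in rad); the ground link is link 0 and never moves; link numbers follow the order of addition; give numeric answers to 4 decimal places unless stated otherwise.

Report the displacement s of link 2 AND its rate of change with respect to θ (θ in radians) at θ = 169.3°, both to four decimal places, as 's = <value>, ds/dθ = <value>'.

seg 1 [0°–31.1°] simple-harmonic, h=19: full span → s += 19 → s = 19.0000
seg 2 [31.1°–165.6°] cycloidal, h=-19: full span → s += -19 → s = 0.0000
seg 3 [165.6°–195.2°] cycloidal, h=16: θ=169.3° here. β=3.7, B=29.6. 16·(0.1250 − sin(2π·0.1250)/(2π)) = 0.1994 → s = 0.1994
velocity in seg [165.6°–195.2°] (cycloidal), θ in radians: β = 3.7° = 0.0646 rad, B = 29.6° = 0.5166 rad; ds/dθ = (h/B)(1 − cos(2πβ/B)) = (16/0.5166)(1 − cos(2π·0.1250)) = 9.071106 mm/rad

s = 0.1994, ds/dθ = 9.0711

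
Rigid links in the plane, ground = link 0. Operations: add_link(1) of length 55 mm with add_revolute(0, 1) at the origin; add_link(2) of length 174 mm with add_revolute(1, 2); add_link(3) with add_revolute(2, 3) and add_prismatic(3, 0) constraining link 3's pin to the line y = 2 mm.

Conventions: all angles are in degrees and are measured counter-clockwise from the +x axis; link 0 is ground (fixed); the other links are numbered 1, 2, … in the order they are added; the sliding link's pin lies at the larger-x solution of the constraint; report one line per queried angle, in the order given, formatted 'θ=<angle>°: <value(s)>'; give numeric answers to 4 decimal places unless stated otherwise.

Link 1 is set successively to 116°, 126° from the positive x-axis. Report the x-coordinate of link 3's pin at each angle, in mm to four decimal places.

geometry: r = 55 mm, L = 174 mm, e = 2 mm
θ=116°: crank pin P = (r cos θ, r sin θ) = (-24.110413, 49.433673)
θ=116°: h = r sin θ − e = 49.433673 − 2 = 47.433673
θ=116°: x = r cos θ + √(L² − h²) = -24.110413 + 167.409817 = 143.299404
θ=126°: crank pin P = (r cos θ, r sin θ) = (-32.328189, 44.495935)
θ=126°: h = r sin θ − e = 44.495935 − 2 = 42.495935
θ=126°: x = r cos θ + √(L² − h²) = -32.328189 + 168.730838 = 136.402649

θ=116°: 143.2994
θ=126°: 136.4026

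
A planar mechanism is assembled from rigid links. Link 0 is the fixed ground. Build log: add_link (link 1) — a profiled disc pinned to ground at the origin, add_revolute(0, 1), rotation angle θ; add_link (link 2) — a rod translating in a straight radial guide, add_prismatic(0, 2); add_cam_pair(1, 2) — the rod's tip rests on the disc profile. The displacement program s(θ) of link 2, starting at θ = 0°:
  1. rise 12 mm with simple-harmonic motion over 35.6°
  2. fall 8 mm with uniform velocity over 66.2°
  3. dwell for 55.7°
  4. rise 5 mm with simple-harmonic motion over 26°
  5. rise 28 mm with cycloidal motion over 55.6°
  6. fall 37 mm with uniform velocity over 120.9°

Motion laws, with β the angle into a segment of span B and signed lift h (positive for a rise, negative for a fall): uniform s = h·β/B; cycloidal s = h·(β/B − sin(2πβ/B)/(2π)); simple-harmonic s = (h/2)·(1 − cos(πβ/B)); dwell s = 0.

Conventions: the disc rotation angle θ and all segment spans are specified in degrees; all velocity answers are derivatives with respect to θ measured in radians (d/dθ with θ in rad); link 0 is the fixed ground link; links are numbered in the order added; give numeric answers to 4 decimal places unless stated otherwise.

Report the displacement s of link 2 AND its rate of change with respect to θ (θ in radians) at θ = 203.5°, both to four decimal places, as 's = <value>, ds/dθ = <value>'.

seg 1 [0°–35.6°] simple-harmonic, h=12: full span → s += 12 → s = 12.0000
seg 2 [35.6°–101.8°] uniform, h=-8: full span → s += -8 → s = 4.0000
seg 3 [101.8°–157.5°] dwell: s stays 4.0000
seg 4 [157.5°–183.5°] simple-harmonic, h=5: full span → s += 5 → s = 9.0000
seg 5 [183.5°–239.1°] cycloidal, h=28: θ=203.5° here. β=20, B=55.6. 28·(0.3597 − sin(2π·0.3597)/(2π)) = 6.6331 → s = 15.6331
velocity in seg [183.5°–239.1°] (cycloidal), θ in radians: β = 20° = 0.3491 rad, B = 55.6° = 0.9704 rad; ds/dθ = (h/B)(1 − cos(2πβ/B)) = (28/0.9704)(1 − cos(2π·0.3597)) = 47.205986 mm/rad

s = 15.6331, ds/dθ = 47.2060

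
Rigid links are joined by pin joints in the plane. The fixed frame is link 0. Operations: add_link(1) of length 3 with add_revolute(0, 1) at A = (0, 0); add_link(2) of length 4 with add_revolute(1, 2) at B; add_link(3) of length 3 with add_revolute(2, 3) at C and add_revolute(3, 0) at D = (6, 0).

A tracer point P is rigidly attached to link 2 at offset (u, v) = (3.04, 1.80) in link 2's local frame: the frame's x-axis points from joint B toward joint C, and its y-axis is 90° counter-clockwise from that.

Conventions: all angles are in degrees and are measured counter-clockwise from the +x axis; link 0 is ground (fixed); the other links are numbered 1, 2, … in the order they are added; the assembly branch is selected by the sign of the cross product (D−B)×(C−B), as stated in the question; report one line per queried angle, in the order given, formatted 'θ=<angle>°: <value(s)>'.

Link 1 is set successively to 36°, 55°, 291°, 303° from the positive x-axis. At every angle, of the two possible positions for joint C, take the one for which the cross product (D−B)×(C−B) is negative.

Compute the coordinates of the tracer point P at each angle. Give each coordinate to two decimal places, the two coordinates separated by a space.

A=(0,0), D=(6.00,0)
θ=36°: B = A + 3.00·(cos36°, sin36°) = (2.4271, 1.7634)
θ=36°: |BD| = 3.9844
θ=36°: circle(B,4.00) ∩ circle(D,3.00): a=2.8706, h=2.7856
θ=36°:   candidates: C₊=(6.2341,2.9909) cross=11.099; C₋=(3.7684,-2.0050) cross=-11.099
θ=36°:   branch - wants cross < 0 → take C=(3.7684,-2.0050) (cross=-11.099)
θ=36°: ex = (C−B)/|BC| = (0.3353,-0.9421); ey = (0.9421,0.3353)
θ=36°: P = B + 3.04·ex + 1.80·ey = (5.1423,-0.4970)
θ=55°: B = A + 3.00·(cos55°, sin55°) = (1.7207, 2.4575)
θ=55°: |BD| = 4.9347
θ=55°: circle(B,4.00) ∩ circle(D,3.00): a=3.1766, h=2.4309
θ=55°:   candidates: C₊=(5.6860,2.9835) cross=11.996; C₋=(3.2649,-1.2325) cross=-11.996
θ=55°:   branch - wants cross < 0 → take C=(3.2649,-1.2325) (cross=-11.996)
θ=55°: ex = (C−B)/|BC| = (0.3860,-0.9225); ey = (0.9225,0.3860)
θ=55°: P = B + 3.04·ex + 1.80·ey = (4.5547,0.3480)
θ=291°: B = A + 3.00·(cos291°, sin291°) = (1.0751, -2.8007)
θ=291°: |BD| = 5.6656
θ=291°: circle(B,4.00) ∩ circle(D,3.00): a=3.4506, h=2.0233
θ=291°:   candidates: C₊=(3.0744,0.6638) cross=11.463; C₋=(5.0748,-2.8538) cross=-11.463
θ=291°:   branch - wants cross < 0 → take C=(5.0748,-2.8538) (cross=-11.463)
θ=291°: ex = (C−B)/|BC| = (0.9999,-0.0133); ey = (0.0133,0.9999)
θ=291°: P = B + 3.04·ex + 1.80·ey = (4.1387,-1.0412)
θ=303°: B = A + 3.00·(cos303°, sin303°) = (1.6339, -2.5160)
θ=303°: |BD| = 5.0391
θ=303°: circle(B,4.00) ∩ circle(D,3.00): a=3.2141, h=2.3810
θ=303°:   candidates: C₊=(3.2299,1.1518) cross=11.998; C₋=(5.6076,-2.9742) cross=-11.998
θ=303°:   branch - wants cross < 0 → take C=(5.6076,-2.9742) (cross=-11.998)
θ=303°: ex = (C−B)/|BC| = (0.9934,-0.1146); ey = (0.1146,0.9934)
θ=303°: P = B + 3.04·ex + 1.80·ey = (4.8601,-1.0761)

θ=36°: 5.14 -0.50
θ=55°: 4.55 0.35
θ=291°: 4.14 -1.04
θ=303°: 4.86 -1.08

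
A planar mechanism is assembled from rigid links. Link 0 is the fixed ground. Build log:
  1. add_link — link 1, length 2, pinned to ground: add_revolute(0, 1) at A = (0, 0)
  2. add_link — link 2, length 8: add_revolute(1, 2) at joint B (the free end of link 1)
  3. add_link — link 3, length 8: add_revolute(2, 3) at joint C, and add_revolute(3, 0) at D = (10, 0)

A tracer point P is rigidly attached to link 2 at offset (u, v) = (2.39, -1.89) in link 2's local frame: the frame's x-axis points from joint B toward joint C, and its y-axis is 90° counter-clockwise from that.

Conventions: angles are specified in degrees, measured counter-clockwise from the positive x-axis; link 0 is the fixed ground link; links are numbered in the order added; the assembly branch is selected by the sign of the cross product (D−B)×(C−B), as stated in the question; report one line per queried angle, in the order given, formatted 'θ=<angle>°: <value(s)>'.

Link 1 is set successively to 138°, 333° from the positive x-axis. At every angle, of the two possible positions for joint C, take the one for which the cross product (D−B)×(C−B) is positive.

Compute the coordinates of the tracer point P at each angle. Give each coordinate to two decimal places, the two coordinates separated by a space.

A=(0,0), D=(10.00,0)
θ=138°: B = A + 2.00·(cos138°, sin138°) = (-1.4863, 1.3383)
θ=138°: |BD| = 11.5640
θ=138°: circle(B,8.00) ∩ circle(D,8.00): a=5.7820, h=5.5289
θ=138°:   candidates: C₊=(4.8967,6.1609) cross=63.936; C₋=(3.6170,-4.8226) cross=-63.936
θ=138°:   branch + wants cross > 0 → take C=(4.8967,6.1609) (cross=63.936)
θ=138°: ex = (C−B)/|BC| = (0.7979,0.6028); ey = (-0.6028,0.7979)
θ=138°: P = B + 2.39·ex + -1.89·ey = (1.5600,1.2710)
θ=333°: B = A + 2.00·(cos333°, sin333°) = (1.7820, -0.9080)
θ=333°: |BD| = 8.2680
θ=333°: circle(B,8.00) ∩ circle(D,8.00): a=4.1340, h=6.8491
θ=333°:   candidates: C₊=(5.1388,6.3537) cross=56.628; C₋=(6.6432,-7.2617) cross=-56.628
θ=333°:   branch + wants cross > 0 → take C=(5.1388,6.3537) (cross=56.628)
θ=333°: ex = (C−B)/|BC| = (0.4196,0.9077); ey = (-0.9077,0.4196)
θ=333°: P = B + 2.39·ex + -1.89·ey = (4.5004,0.4684)

θ=138°: 1.56 1.27
θ=333°: 4.50 0.47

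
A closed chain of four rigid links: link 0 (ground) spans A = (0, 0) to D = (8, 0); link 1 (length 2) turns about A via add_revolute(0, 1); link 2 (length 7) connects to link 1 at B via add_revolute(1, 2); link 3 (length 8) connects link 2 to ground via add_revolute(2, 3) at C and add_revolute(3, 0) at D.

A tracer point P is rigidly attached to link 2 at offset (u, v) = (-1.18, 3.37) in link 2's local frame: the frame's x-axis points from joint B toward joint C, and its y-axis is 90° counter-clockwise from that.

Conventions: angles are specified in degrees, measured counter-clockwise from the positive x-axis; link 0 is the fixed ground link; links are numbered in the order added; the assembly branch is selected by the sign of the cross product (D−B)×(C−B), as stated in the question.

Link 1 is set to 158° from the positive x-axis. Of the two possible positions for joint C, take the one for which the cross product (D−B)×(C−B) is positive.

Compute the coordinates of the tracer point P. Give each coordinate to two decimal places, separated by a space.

A=(0,0), D=(8.00,0)
B = A + 2.00·(cos158°, sin158°) = (-1.8544, 0.7492)
|BD| = 9.8828
circle(B,7.00) ∩ circle(D,8.00): a=4.1825, h=5.6131
  candidates: C₊=(2.7416,6.0291) cross=55.473; C₋=(1.8906,-5.1648) cross=-55.473
  branch + wants cross > 0 → take C=(2.7416,6.0291) (cross=55.473)
ex = (C−B)/|BC| = (0.6566,0.7543); ey = (-0.7543,0.6566)
P = B + -1.18·ex + 3.37·ey = (-5.1710,2.0718)

-5.17 2.07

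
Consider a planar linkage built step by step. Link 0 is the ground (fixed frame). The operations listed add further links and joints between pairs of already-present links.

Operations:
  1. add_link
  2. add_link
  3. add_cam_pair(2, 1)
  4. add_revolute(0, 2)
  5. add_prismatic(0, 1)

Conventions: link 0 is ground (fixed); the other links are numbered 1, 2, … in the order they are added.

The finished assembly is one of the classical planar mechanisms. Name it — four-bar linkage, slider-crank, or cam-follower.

links: 3 (incl. ground); joints: 1 revolute, 1 prismatic, 1 higher (cam) pair, forming one closed loop
3 links, revolute + prismatic + higher pair in one loop → cam-follower

cam-follower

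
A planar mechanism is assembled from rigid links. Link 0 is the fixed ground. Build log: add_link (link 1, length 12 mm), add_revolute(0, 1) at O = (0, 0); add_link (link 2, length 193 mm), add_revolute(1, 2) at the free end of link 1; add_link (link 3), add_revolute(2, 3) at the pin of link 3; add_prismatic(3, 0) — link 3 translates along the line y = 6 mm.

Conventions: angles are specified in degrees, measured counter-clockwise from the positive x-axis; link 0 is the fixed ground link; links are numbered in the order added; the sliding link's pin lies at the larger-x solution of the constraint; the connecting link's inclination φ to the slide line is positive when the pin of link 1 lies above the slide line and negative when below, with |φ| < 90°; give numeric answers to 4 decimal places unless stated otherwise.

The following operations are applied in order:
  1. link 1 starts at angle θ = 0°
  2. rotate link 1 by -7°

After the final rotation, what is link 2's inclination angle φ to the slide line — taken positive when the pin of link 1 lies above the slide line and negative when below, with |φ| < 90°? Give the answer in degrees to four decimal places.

geometry: r = 12 mm, L = 193 mm, e = 6 mm; θ starts at 0°
rotate link 1 by -7°: θ ← 0° -7° = -7°
h = r sin θ − e = -1.462432 − 6 = -7.462432
sin φ = h / L = -7.462432 / 193 = -0.03866545
φ = arcsin(-0.03866545) = -2.215920°

-2.2159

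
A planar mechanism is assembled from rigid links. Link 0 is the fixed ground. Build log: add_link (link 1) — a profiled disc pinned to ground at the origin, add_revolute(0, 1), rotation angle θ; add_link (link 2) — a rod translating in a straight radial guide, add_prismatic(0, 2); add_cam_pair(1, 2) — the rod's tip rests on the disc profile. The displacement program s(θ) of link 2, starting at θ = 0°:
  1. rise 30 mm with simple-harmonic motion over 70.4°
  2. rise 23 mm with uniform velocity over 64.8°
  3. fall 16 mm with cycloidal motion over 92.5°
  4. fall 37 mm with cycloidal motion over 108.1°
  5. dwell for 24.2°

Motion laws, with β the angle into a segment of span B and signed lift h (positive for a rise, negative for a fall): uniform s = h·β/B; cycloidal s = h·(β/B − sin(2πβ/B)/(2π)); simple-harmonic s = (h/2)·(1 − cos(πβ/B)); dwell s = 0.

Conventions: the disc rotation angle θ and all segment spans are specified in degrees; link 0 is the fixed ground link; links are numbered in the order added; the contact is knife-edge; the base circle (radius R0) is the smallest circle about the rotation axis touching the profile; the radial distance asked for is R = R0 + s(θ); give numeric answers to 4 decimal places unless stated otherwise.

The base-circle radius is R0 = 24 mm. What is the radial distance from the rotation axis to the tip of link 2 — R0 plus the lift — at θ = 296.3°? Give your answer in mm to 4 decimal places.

seg 1 [0°–70.4°] simple-harmonic, h=30: full span → s += 30 → s = 30.0000
seg 2 [70.4°–135.2°] uniform, h=23: full span → s += 23 → s = 53.0000
seg 3 [135.2°–227.7°] cycloidal, h=-16: full span → s += -16 → s = 37.0000
seg 4 [227.7°–335.8°] cycloidal, h=-37: θ=296.3° here. β=68.6, B=108.1. -37·(0.6346 − sin(2π·0.6346)/(2π)) = -27.8875 → s = 9.1125
R = R0 + s = 24 + 9.1125 = 33.1125

33.1125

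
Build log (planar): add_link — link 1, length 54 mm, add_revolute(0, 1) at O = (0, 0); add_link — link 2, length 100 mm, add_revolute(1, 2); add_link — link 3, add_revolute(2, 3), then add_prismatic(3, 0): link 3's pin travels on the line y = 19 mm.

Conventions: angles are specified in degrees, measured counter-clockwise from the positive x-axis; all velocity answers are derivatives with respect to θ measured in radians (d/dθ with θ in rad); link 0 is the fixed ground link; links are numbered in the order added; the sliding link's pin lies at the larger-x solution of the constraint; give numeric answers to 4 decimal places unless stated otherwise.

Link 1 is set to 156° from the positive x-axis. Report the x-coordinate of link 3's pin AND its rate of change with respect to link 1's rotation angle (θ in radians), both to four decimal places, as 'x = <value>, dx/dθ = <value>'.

geometry: r = 54 mm, L = 100 mm, e = 19 mm
crank pin P = (r cos θ, r sin θ) = (-49.331455, 21.963779)
h = r sin θ − e = 21.963779 − 19 = 2.963779
x = r cos θ + √(L² − h²) = -49.331455 + 99.956070 = 50.624616
dx/dθ = −r sin θ − h·r cos θ/√(L² − h²) (θ in radians; h = 2.963779) = -20.501061

x = 50.6246, dx/dθ = -20.5011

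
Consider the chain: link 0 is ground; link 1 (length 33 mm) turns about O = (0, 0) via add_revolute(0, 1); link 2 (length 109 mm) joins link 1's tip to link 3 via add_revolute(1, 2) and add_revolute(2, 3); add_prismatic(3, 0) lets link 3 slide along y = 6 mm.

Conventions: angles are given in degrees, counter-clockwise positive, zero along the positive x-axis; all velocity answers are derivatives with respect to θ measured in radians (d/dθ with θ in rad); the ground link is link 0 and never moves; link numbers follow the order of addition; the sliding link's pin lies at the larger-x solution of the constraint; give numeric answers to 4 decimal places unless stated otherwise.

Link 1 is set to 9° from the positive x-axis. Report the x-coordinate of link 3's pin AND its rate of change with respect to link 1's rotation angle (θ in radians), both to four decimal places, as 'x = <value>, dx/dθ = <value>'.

geometry: r = 33 mm, L = 109 mm, e = 6 mm
crank pin P = (r cos θ, r sin θ) = (32.593715, 5.162337)
h = r sin θ − e = 5.162337 − 6 = -0.837663
x = r cos θ + √(L² − h²) = 32.593715 + 108.996781 = 141.590496
dx/dθ = −r sin θ − h·r cos θ/√(L² − h²) (θ in radians; h = -0.837663) = -4.911848

x = 141.5905, dx/dθ = -4.9118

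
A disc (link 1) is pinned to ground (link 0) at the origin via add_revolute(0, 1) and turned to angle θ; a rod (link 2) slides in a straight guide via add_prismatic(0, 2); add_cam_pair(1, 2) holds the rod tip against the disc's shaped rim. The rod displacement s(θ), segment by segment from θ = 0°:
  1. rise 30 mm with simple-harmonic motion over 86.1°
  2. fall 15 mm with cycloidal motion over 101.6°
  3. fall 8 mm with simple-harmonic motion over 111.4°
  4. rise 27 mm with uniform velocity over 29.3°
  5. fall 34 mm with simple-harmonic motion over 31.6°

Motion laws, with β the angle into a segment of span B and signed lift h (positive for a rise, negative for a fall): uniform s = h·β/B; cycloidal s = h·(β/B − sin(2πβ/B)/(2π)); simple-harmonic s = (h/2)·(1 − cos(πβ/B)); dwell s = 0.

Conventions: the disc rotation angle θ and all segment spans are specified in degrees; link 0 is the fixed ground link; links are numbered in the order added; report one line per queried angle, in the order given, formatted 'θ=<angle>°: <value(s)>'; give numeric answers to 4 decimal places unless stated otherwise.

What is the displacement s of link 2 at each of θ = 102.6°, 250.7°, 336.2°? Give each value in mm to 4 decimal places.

segment 1 (0° to 86.1°, simple-harmonic, h = 30) is passed completely: s = 0.0000 + (30) = 30.0000
θ = 102.6° falls in segment 2 (86.1° to 187.7°, cycloidal, h = -15): β = 102.6 − 86.1 = 16.5°, B = 101.6°; Δs = -15·(0.1624 − sin(2π·0.1624)/(2π)) = -0.4013; s = 30.0000 − 0.4013 = 29.5987
segment 2 (86.1° to 187.7°, cycloidal, h = -15) is passed completely: s = 30.0000 + (-15) = 15.0000
θ = 250.7° falls in segment 3 (187.7° to 299.1°, simple-harmonic, h = -8): β = 250.7 − 187.7 = 63°, B = 111.4°; Δs = -8/2·(1 − cos(π·0.5655)) = -4.8177; s = 15.0000 − 4.8177 = 10.1823
segment 3 (187.7° to 299.1°, simple-harmonic, h = -8) is passed completely: s = 15.0000 + (-8) = 7.0000
segment 4 (299.1° to 328.4°, uniform, h = 27) is passed completely: s = 7.0000 + (27) = 34.0000
θ = 336.2° falls in segment 5 (328.4° to 360°, simple-harmonic, h = -34): β = 336.2 − 328.4 = 7.8°, B = 31.6°; Δs = -34/2·(1 − cos(π·0.2468)) = -4.8603; s = 34.0000 − 4.8603 = 29.1397

θ=102.6°: 29.5987
θ=250.7°: 10.1823
θ=336.2°: 29.1397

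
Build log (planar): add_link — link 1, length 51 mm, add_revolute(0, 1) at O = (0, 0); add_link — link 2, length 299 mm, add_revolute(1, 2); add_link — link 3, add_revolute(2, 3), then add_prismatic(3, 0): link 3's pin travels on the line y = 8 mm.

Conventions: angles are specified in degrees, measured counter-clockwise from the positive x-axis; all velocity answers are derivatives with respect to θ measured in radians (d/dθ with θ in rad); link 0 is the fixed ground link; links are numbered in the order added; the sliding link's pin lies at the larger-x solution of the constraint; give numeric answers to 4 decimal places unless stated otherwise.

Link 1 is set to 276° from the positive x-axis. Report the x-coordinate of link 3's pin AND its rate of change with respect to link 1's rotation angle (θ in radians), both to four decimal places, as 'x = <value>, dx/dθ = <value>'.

geometry: r = 51 mm, L = 299 mm, e = 8 mm
crank pin P = (r cos θ, r sin θ) = (5.330952, -50.720617)
h = r sin θ − e = -50.720617 − 8 = -58.720617
x = r cos θ + √(L² − h²) = 5.330952 + 293.177232 = 298.508183
dx/dθ = −r sin θ − h·r cos θ/√(L² − h²) (θ in radians; h = -58.720617) = 51.788356

x = 298.5082, dx/dθ = 51.7884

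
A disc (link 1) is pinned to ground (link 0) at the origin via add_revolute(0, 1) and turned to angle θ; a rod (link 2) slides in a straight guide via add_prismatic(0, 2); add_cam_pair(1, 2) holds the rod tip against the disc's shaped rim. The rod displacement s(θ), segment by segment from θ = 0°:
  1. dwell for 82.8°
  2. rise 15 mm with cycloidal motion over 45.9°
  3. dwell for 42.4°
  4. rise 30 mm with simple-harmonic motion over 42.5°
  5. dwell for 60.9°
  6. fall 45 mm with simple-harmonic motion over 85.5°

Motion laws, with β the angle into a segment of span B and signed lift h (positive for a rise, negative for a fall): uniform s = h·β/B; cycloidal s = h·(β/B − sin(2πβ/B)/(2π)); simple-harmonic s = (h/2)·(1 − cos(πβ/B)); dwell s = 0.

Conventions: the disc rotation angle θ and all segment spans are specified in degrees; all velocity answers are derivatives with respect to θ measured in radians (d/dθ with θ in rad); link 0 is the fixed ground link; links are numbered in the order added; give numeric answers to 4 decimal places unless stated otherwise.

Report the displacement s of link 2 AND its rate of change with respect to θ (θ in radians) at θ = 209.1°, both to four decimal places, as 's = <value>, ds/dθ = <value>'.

segment 1 (0° to 82.8°, dwell): s unchanged at 0.0000
segment 2 (82.8° to 128.7°, cycloidal, h = 15) is passed completely: s = 0.0000 + (15) = 15.0000
segment 3 (128.7° to 171.1°, dwell): s unchanged at 15.0000
θ = 209.1° falls in segment 4 (171.1° to 213.6°, simple-harmonic, h = 30): β = 209.1 − 171.1 = 38°, B = 42.5°; Δs = 30/2·(1 − cos(π·0.8941)) = 29.1778; s = 15.0000 + 29.1778 = 44.1778
velocity in seg [171.1°–213.6°] (simple-harmonic), θ in radians: β = 38° = 0.6632 rad, B = 42.5° = 0.7418 rad; ds/dθ = (πh/(2B)) sin(πβ/B) = (π·30/(2·0.7418)) sin(π·0.8941) = 20.744812 mm/rad

s = 44.1778, ds/dθ = 20.7448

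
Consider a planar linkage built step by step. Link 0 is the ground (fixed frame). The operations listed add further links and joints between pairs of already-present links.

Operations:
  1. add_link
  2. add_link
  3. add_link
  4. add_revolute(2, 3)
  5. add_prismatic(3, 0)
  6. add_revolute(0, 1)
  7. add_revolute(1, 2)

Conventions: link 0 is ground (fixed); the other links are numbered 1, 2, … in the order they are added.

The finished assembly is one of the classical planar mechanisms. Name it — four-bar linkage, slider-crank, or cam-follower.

links: 4 (incl. ground); joints: 3 revolute, 1 prismatic, 0 higher (cam) pair, forming one closed loop
4 links, 3 revolutes + 1 prismatic in one loop → slider-crank

slider-crank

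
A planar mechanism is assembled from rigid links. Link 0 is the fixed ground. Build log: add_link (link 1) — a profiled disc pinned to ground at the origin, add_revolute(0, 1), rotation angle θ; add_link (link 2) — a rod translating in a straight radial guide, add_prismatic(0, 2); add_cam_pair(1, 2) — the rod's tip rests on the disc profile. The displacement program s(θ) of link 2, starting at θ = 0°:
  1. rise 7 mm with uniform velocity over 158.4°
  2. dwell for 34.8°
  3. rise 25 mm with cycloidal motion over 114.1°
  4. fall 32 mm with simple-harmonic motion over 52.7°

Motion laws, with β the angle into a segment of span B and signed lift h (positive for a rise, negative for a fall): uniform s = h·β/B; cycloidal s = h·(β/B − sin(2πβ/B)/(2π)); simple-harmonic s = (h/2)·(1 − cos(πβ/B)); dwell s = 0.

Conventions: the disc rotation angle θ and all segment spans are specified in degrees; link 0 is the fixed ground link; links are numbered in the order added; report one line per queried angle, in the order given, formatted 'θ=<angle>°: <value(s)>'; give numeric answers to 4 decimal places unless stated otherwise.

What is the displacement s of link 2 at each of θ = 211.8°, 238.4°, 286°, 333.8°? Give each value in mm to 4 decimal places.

seg 1 [0°–158.4°] uniform, h=7: full span → s += 7 → s = 7.0000
seg 2 [158.4°–193.2°] dwell: s stays 7.0000
seg 3 [193.2°–307.3°] cycloidal, h=25: θ=211.8° here. β=18.6, B=114.1. 25·(0.1630 − sin(2π·0.1630)/(2π)) = 0.6761 → s = 7.6761
seg 3 [193.2°–307.3°] cycloidal, h=25: θ=238.4° here. β=45.2, B=114.1. 25·(0.3961 − sin(2π·0.3961)/(2π)) = 7.4876 → s = 14.4876
seg 3 [193.2°–307.3°] cycloidal, h=25: θ=286° here. β=92.8, B=114.1. 25·(0.8133 − sin(2π·0.8133)/(2π)) = 24.0011 → s = 31.0011
seg 3 [193.2°–307.3°] cycloidal, h=25: full span → s += 25 → s = 32.0000
seg 4 [307.3°–360°] simple-harmonic, h=-32: θ=333.8° here. β=26.5, B=52.7. -32/2·(1 − cos(π·0.5028)) = -16.1431 → s = 15.8569

θ=211.8°: 7.6761
θ=238.4°: 14.4876
θ=286°: 31.0011
θ=333.8°: 15.8569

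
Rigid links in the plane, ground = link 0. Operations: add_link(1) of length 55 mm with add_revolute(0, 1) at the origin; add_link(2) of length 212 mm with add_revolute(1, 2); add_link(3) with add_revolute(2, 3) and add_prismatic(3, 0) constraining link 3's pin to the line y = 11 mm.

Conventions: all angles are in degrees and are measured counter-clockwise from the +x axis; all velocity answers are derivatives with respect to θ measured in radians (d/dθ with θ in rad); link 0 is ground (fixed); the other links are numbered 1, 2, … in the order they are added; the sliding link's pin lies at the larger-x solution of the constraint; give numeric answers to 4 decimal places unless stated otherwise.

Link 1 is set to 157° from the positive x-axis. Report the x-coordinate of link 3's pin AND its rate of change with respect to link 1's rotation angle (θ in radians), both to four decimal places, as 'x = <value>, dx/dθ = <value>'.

geometry: r = 55 mm, L = 212 mm, e = 11 mm
crank pin P = (r cos θ, r sin θ) = (-50.627767, 21.490212)
h = r sin θ − e = 21.490212 − 11 = 10.490212
x = r cos θ + √(L² − h²) = -50.627767 + 211.740302 = 161.112535
dx/dθ = −r sin θ − h·r cos θ/√(L² − h²) (θ in radians; h = 10.490212) = -18.981970

x = 161.1125, dx/dθ = -18.9820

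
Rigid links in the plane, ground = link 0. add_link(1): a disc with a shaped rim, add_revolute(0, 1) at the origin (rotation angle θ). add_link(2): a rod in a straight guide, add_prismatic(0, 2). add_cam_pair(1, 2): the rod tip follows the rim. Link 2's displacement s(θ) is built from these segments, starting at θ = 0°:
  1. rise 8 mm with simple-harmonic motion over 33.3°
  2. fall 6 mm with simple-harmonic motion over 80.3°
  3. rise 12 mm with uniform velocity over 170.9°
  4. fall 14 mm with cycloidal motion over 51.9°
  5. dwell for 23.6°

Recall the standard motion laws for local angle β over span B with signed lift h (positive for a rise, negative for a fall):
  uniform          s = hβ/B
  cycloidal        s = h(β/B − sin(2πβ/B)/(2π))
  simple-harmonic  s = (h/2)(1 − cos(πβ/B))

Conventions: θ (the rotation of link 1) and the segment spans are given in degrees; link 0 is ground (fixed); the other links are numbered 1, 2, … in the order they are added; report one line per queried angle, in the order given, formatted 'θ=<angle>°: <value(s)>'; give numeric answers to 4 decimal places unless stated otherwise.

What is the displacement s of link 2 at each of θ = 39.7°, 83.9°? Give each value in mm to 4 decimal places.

segment 1 (0° to 33.3°, simple-harmonic, h = 8) is passed completely: s = 0.0000 + (8) = 8.0000
θ = 39.7° falls in segment 2 (33.3° to 113.6°, simple-harmonic, h = -6): β = 39.7 − 33.3 = 6.4°, B = 80.3°; Δs = -6/2·(1 − cos(π·0.0797)) = -0.0936; s = 8.0000 − 0.0936 = 7.9064
θ = 83.9° falls in segment 2 (33.3° to 113.6°, simple-harmonic, h = -6): β = 83.9 − 33.3 = 50.6°, B = 80.3°; Δs = -6/2·(1 − cos(π·0.6301)) = -4.1926; s = 8.0000 − 4.1926 = 3.8074

θ=39.7°: 7.9064
θ=83.9°: 3.8074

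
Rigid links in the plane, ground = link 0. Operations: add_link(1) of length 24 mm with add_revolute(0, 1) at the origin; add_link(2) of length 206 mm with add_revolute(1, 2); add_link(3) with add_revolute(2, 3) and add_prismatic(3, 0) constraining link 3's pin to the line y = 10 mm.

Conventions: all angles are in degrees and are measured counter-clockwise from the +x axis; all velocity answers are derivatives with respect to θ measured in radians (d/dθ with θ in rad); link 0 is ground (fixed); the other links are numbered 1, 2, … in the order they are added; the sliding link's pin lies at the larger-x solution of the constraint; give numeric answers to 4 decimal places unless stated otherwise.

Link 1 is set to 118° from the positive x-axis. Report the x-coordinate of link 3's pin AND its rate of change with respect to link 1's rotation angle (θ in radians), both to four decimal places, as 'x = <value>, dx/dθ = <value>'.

geometry: r = 24 mm, L = 206 mm, e = 10 mm
crank pin P = (r cos θ, r sin θ) = (-11.267318, 21.190742)
h = r sin θ − e = 21.190742 − 10 = 11.190742
x = r cos θ + √(L² − h²) = -11.267318 + 205.695813 = 194.428495
dx/dθ = −r sin θ − h·r cos θ/√(L² − h²) (θ in radians; h = 11.190742) = -20.577751

x = 194.4285, dx/dθ = -20.5778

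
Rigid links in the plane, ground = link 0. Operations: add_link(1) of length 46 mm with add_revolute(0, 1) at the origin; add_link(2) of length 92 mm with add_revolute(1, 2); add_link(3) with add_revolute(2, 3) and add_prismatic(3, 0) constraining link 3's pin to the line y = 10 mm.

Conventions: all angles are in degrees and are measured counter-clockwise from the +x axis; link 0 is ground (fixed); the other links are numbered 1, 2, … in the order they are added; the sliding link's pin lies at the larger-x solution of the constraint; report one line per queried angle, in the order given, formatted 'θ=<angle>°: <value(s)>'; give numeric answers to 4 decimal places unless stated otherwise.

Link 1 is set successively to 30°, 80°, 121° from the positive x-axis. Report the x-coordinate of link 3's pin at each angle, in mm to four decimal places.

geometry: r = 46 mm, L = 92 mm, e = 10 mm
θ=30°: crank pin P = (r cos θ, r sin θ) = (39.837169, 23.000000)
θ=30°: h = r sin θ − e = 23.000000 − 10 = 13.000000
θ=30°: x = r cos θ + √(L² − h²) = 39.837169 + 91.076891 = 130.914059
θ=80°: crank pin P = (r cos θ, r sin θ) = (7.987816, 45.301157)
θ=80°: h = r sin θ − e = 45.301157 − 10 = 35.301157
θ=80°: x = r cos θ + √(L² − h²) = 7.987816 + 84.957803 = 92.945619
θ=121°: crank pin P = (r cos θ, r sin θ) = (-23.691751, 39.429696)
θ=121°: h = r sin θ − e = 39.429696 − 10 = 29.429696
θ=121°: x = r cos θ + √(L² − h²) = -23.691751 + 87.165894 = 63.474142

θ=30°: 130.9141
θ=80°: 92.9456
θ=121°: 63.4741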